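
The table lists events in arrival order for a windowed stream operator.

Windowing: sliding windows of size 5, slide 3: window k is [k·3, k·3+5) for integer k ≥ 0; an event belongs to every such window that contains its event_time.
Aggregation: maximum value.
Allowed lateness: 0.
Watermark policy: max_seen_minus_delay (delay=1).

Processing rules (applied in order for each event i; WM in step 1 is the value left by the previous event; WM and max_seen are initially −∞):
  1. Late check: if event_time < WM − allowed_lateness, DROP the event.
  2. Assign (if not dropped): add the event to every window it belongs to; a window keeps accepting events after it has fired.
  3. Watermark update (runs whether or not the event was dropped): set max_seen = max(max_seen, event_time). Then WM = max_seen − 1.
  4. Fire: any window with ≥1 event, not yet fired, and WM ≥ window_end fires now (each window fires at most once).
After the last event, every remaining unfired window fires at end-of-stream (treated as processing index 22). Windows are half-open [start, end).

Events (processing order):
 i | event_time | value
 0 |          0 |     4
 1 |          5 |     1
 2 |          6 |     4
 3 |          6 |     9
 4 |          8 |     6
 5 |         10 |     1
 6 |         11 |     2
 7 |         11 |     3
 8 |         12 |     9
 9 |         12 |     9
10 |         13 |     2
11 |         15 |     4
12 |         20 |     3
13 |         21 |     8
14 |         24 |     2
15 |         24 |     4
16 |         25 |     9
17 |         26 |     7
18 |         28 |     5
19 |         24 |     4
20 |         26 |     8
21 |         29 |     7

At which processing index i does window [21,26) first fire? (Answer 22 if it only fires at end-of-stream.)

18

i=0 t=0 v=4: → [0,5); WM=-1
i=1 t=5 v=1: → [3,8); WM=4
i=2 t=6 v=4: → [6,11),[3,8); WM=5; [0,5) fires=4
i=3 t=6 v=9: → [6,11),[3,8); WM=5
i=4 t=8 v=6: → [6,11); WM=7
i=5 t=10 v=1: → [9,14),[6,11); WM=9; [3,8) fires=9
i=6 t=11 v=2: → [9,14); WM=10
i=7 t=11 v=3: → [9,14); WM=10
i=8 t=12 v=9: → [12,17),[9,14); WM=11; [6,11) fires=9
i=9 t=12 v=9: → [12,17),[9,14); WM=11
i=10 t=13 v=2: → [12,17),[9,14); WM=12
i=11 t=15 v=4: → [15,20),[12,17); WM=14; [9,14) fires=9
i=12 t=20 v=3: → [18,23); WM=19; [12,17) fires=9
i=13 t=21 v=8: → [21,26),[18,23); WM=20; [15,20) fires=4
i=14 t=24 v=2: → [24,29),[21,26); WM=23; [18,23) fires=8
i=15 t=24 v=4: → [24,29),[21,26); WM=23
i=16 t=25 v=9: → [24,29),[21,26); WM=24
i=17 t=26 v=7: → [24,29); WM=25
i=18 t=28 v=5: → [27,32),[24,29); WM=27; [21,26) fires=9
i=19 t=24 v=4: DROP (t<27-0); WM=27
i=20 t=26 v=8: DROP (t<27-0); WM=27
i=21 t=29 v=7: → [27,32); WM=28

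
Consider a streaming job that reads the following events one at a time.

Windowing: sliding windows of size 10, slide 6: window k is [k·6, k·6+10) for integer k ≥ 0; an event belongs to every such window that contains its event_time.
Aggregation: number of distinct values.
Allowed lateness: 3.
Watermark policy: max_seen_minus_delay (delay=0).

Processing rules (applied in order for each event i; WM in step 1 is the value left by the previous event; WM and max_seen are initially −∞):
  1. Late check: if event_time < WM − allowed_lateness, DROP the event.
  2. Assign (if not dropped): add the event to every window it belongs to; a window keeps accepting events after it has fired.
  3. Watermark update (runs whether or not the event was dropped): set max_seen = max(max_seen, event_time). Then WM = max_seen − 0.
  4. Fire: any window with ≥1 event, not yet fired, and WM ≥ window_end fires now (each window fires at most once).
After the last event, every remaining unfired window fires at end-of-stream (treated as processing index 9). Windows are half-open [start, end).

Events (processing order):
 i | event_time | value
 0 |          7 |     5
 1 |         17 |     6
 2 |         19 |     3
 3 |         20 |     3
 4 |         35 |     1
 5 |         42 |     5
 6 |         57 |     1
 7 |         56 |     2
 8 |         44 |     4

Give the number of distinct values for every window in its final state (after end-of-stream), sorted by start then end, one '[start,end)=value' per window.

[0,10)=1 [6,16)=1 [12,22)=2 [18,28)=1 [30,40)=1 [36,46)=1 [42,52)=1 [48,58)=2 [54,64)=2

i=0 t=7 v=5: → [6,16),[0,10); WM=7
i=1 t=17 v=6: → [12,22); WM=17; [0,10) fires=1 [6,16) fires=1
i=2 t=19 v=3: → [18,28),[12,22); WM=19
i=3 t=20 v=3: → [18,28),[12,22); WM=20
i=4 t=35 v=1: → [30,40); WM=35; [12,22) fires=2 [18,28) fires=1
i=5 t=42 v=5: → [42,52),[36,46); WM=42; [30,40) fires=1
i=6 t=57 v=1: → [54,64),[48,58); WM=57; [36,46) fires=1 [42,52) fires=1
i=7 t=56 v=2: → [54,64),[48,58); WM=57
i=8 t=44 v=4: DROP (t<57-3); WM=57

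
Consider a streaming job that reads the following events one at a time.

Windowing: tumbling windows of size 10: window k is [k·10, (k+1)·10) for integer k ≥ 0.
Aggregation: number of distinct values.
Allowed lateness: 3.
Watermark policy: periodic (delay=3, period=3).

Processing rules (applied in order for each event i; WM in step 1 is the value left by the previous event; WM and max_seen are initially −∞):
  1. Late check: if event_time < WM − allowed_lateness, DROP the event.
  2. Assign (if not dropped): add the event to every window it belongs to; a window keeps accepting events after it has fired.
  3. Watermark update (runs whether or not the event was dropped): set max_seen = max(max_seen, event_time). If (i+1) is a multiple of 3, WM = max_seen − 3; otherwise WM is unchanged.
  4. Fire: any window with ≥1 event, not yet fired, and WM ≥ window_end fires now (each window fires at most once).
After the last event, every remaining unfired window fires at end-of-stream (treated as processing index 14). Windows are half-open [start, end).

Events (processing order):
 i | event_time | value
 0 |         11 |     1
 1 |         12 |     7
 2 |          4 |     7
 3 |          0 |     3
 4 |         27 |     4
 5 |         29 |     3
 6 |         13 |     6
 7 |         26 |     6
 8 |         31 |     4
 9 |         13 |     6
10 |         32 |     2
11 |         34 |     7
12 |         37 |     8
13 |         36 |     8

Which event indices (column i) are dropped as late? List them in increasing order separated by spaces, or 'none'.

i=0 t=11 v=1: → [10,20); WM=−∞
i=1 t=12 v=7: → [10,20); WM=−∞
i=2 t=4 v=7: → [0,10); WM=9
i=3 t=0 v=3: DROP (t<9-3); WM=9
i=4 t=27 v=4: → [20,30); WM=9
i=5 t=29 v=3: → [20,30); WM=26; [0,10) fires=1 [10,20) fires=2
i=6 t=13 v=6: DROP (t<26-3); WM=26
i=7 t=26 v=6: → [20,30); WM=26
i=8 t=31 v=4: → [30,40); WM=28
i=9 t=13 v=6: DROP (t<28-3); WM=28
i=10 t=32 v=2: → [30,40); WM=28
i=11 t=34 v=7: → [30,40); WM=31; [20,30) fires=3
i=12 t=37 v=8: → [30,40); WM=31
i=13 t=36 v=8: → [30,40); WM=31

3 6 9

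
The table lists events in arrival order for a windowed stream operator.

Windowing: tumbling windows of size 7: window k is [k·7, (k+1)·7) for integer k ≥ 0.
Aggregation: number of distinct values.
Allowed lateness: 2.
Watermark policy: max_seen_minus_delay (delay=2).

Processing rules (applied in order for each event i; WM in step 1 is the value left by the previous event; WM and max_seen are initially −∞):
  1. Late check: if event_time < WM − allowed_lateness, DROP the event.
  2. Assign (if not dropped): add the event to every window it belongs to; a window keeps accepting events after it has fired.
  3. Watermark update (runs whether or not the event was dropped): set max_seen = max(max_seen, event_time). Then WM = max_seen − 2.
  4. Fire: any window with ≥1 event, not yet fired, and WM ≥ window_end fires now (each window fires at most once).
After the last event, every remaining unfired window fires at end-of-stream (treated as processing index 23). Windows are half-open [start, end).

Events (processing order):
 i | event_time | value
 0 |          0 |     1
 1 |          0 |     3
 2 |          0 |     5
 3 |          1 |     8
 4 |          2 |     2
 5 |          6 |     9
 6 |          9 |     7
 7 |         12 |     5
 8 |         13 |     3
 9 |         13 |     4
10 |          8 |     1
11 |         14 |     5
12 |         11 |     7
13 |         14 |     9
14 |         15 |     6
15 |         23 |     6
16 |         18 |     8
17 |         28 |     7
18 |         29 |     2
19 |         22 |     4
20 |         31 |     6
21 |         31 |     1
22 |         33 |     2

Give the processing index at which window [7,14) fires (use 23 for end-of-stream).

15

i=0 t=0 v=1: → [0,7); WM=-2
i=1 t=0 v=3: → [0,7); WM=-2
i=2 t=0 v=5: → [0,7); WM=-2
i=3 t=1 v=8: → [0,7); WM=-1
i=4 t=2 v=2: → [0,7); WM=0
i=5 t=6 v=9: → [0,7); WM=4
i=6 t=9 v=7: → [7,14); WM=7; [0,7) fires=6
i=7 t=12 v=5: → [7,14); WM=10
i=8 t=13 v=3: → [7,14); WM=11
i=9 t=13 v=4: → [7,14); WM=11
i=10 t=8 v=1: DROP (t<11-2); WM=11
i=11 t=14 v=5: → [14,21); WM=12
i=12 t=11 v=7: → [7,14); WM=12
i=13 t=14 v=9: → [14,21); WM=12
i=14 t=15 v=6: → [14,21); WM=13
i=15 t=23 v=6: → [21,28); WM=21; [7,14) fires=4 [14,21) fires=3
i=16 t=18 v=8: DROP (t<21-2); WM=21
i=17 t=28 v=7: → [28,35); WM=26
i=18 t=29 v=2: → [28,35); WM=27
i=19 t=22 v=4: DROP (t<27-2); WM=27
i=20 t=31 v=6: → [28,35); WM=29; [21,28) fires=1
i=21 t=31 v=1: → [28,35); WM=29
i=22 t=33 v=2: → [28,35); WM=31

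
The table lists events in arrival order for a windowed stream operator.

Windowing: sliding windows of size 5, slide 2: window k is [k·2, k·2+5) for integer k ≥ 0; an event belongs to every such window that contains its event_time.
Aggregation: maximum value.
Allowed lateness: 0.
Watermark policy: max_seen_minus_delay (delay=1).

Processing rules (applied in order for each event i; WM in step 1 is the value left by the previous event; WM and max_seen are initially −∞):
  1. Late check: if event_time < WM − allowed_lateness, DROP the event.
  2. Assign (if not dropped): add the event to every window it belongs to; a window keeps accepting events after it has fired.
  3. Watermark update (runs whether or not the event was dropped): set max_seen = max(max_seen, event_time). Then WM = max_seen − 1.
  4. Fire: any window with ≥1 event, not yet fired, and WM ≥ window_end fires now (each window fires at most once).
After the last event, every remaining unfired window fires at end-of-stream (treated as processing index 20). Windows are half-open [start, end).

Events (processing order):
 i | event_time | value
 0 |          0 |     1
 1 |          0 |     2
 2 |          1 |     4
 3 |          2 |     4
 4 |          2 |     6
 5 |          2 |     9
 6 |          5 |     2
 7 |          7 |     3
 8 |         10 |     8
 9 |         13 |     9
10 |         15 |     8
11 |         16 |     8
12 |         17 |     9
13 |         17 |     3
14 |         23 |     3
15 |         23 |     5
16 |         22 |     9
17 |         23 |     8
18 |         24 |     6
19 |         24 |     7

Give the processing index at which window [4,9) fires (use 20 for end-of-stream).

8

i=0 t=0 v=1: → [0,5); WM=-1
i=1 t=0 v=2: → [0,5); WM=-1
i=2 t=1 v=4: → [0,5); WM=0
i=3 t=2 v=4: → [2,7),[0,5); WM=1
i=4 t=2 v=6: → [2,7),[0,5); WM=1
i=5 t=2 v=9: → [2,7),[0,5); WM=1
i=6 t=5 v=2: → [4,9),[2,7); WM=4
i=7 t=7 v=3: → [6,11),[4,9); WM=6; [0,5) fires=9
i=8 t=10 v=8: → [10,15),[8,13),[6,11); WM=9; [2,7) fires=9 [4,9) fires=3
i=9 t=13 v=9: → [12,17),[10,15); WM=12; [6,11) fires=8
i=10 t=15 v=8: → [14,19),[12,17); WM=14; [8,13) fires=8
i=11 t=16 v=8: → [16,21),[14,19),[12,17); WM=15; [10,15) fires=9
i=12 t=17 v=9: → [16,21),[14,19); WM=16
i=13 t=17 v=3: → [16,21),[14,19); WM=16
i=14 t=23 v=3: → [22,27),[20,25); WM=22; [12,17) fires=9 [14,19) fires=9 [16,21) fires=9
i=15 t=23 v=5: → [22,27),[20,25); WM=22
i=16 t=22 v=9: → [22,27),[20,25),[18,23); WM=22
i=17 t=23 v=8: → [22,27),[20,25); WM=22
i=18 t=24 v=6: → [24,29),[22,27),[20,25); WM=23; [18,23) fires=9
i=19 t=24 v=7: → [24,29),[22,27),[20,25); WM=23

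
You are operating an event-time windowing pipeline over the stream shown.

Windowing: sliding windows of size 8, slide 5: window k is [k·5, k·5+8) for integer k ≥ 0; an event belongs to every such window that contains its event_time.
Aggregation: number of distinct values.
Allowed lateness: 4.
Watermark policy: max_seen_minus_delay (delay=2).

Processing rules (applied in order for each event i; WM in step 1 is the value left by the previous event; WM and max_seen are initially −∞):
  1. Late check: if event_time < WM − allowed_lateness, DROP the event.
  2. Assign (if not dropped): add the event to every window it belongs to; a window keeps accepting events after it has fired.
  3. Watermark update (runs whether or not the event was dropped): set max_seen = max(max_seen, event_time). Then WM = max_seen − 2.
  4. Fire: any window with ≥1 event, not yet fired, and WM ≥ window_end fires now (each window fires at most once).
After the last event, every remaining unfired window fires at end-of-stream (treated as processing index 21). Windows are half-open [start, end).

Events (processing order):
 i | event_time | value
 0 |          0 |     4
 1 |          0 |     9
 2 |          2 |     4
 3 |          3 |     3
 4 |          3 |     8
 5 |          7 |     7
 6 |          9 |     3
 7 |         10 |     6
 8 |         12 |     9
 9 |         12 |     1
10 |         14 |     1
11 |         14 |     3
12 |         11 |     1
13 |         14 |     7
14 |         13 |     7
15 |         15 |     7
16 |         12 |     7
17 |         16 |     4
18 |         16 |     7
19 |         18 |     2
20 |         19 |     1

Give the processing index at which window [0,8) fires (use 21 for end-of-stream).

i=0 t=0 v=4: → [0,8); WM=-2
i=1 t=0 v=9: → [0,8); WM=-2
i=2 t=2 v=4: → [0,8); WM=0
i=3 t=3 v=3: → [0,8); WM=1
i=4 t=3 v=8: → [0,8); WM=1
i=5 t=7 v=7: → [5,13),[0,8); WM=5
i=6 t=9 v=3: → [5,13); WM=7
i=7 t=10 v=6: → [10,18),[5,13); WM=8; [0,8) fires=5
i=8 t=12 v=9: → [10,18),[5,13); WM=10
i=9 t=12 v=1: → [10,18),[5,13); WM=10
i=10 t=14 v=1: → [10,18); WM=12
i=11 t=14 v=3: → [10,18); WM=12
i=12 t=11 v=1: → [10,18),[5,13); WM=12
i=13 t=14 v=7: → [10,18); WM=12
i=14 t=13 v=7: → [10,18); WM=12
i=15 t=15 v=7: → [15,23),[10,18); WM=13; [5,13) fires=5
i=16 t=12 v=7: → [10,18),[5,13); WM=13
i=17 t=16 v=4: → [15,23),[10,18); WM=14
i=18 t=16 v=7: → [15,23),[10,18); WM=14
i=19 t=18 v=2: → [15,23); WM=16
i=20 t=19 v=1: → [15,23); WM=17

7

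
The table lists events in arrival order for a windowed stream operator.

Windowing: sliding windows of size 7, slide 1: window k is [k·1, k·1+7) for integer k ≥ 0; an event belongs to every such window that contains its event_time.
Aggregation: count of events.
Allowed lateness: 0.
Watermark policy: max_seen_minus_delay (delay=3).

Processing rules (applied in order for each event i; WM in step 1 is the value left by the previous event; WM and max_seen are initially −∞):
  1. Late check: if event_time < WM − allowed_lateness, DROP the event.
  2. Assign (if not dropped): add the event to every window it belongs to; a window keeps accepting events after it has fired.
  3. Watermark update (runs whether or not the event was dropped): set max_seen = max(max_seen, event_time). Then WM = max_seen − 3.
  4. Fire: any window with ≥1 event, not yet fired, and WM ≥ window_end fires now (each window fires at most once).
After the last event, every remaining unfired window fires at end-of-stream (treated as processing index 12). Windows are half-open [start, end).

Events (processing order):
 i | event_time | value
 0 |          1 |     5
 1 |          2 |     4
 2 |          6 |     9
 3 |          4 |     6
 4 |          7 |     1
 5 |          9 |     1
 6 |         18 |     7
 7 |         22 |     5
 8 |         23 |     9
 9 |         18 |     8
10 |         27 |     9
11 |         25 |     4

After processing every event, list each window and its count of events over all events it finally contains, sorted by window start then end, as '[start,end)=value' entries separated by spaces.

[0,7)=4 [1,8)=5 [2,9)=4 [3,10)=4 [4,11)=4 [5,12)=3 [6,13)=3 [7,14)=2 [8,15)=1 [9,16)=1 [12,19)=1 [13,20)=1 [14,21)=1 [15,22)=1 [16,23)=2 [17,24)=3 [18,25)=3 [19,26)=3 [20,27)=3 [21,28)=4 [22,29)=4 [23,30)=3 [24,31)=2 [25,32)=2 [26,33)=1 [27,34)=1

i=0 t=1 v=5: → [1,8),[0,7); WM=-2
i=1 t=2 v=4: → [2,9),[1,8),[0,7); WM=-1
i=2 t=6 v=9: → [6,13),[5,12),[4,11),[3,10),[2,9),[1,8),[0,7); WM=3
i=3 t=4 v=6: → [4,11),[3,10),[2,9),[1,8),[0,7); WM=3
i=4 t=7 v=1: → [7,14),[6,13),[5,12),[4,11),[3,10),[2,9),[1,8); WM=4
i=5 t=9 v=1: → [9,16),[8,15),[7,14),[6,13),[5,12),[4,11),[3,10); WM=6
i=6 t=18 v=7: → [18,25),[17,24),[16,23),[15,22),[14,21),[13,20),[12,19); WM=15; [0,7) fires=4 [1,8) fires=5 [2,9) fires=4 [3,10) fires=4 [4,11) fires=4 [5,12) fires=3 [6,13) fires=3 [7,14) fires=2 [8,15) fires=1
i=7 t=22 v=5: → [22,29),[21,28),[20,27),[19,26),[18,25),[17,24),[16,23); WM=19; [9,16) fires=1 [12,19) fires=1
i=8 t=23 v=9: → [23,30),[22,29),[21,28),[20,27),[19,26),[18,25),[17,24); WM=20; [13,20) fires=1
i=9 t=18 v=8: DROP (t<20-0); WM=20
i=10 t=27 v=9: → [27,34),[26,33),[25,32),[24,31),[23,30),[22,29),[21,28); WM=24; [14,21) fires=1 [15,22) fires=1 [16,23) fires=2 [17,24) fires=3
i=11 t=25 v=4: → [25,32),[24,31),[23,30),[22,29),[21,28),[20,27),[19,26); WM=24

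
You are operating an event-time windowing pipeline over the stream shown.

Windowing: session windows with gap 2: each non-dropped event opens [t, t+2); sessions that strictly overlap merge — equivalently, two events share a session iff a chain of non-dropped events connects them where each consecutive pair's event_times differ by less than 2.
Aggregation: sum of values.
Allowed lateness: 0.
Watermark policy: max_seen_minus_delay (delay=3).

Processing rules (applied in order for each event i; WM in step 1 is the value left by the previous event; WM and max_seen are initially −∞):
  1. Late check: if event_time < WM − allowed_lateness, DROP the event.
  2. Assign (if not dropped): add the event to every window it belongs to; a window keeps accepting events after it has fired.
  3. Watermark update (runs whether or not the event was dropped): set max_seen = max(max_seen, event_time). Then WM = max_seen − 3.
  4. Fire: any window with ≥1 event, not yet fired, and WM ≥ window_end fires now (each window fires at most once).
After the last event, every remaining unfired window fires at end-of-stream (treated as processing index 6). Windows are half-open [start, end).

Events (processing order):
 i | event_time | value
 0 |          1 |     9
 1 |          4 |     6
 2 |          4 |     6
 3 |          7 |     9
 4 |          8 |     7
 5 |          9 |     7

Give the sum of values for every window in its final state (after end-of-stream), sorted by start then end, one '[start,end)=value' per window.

i=0 t=1 v=9: → [1,3); WM=-2
i=1 t=4 v=6: → [4,6); WM=1
i=2 t=4 v=6: → [4,6); WM=1
i=3 t=7 v=9: → [7,9); WM=4
i=4 t=8 v=7: → [7,10); WM=5
i=5 t=9 v=7: → [7,11); WM=6

[1,3)=9 [4,6)=12 [7,11)=23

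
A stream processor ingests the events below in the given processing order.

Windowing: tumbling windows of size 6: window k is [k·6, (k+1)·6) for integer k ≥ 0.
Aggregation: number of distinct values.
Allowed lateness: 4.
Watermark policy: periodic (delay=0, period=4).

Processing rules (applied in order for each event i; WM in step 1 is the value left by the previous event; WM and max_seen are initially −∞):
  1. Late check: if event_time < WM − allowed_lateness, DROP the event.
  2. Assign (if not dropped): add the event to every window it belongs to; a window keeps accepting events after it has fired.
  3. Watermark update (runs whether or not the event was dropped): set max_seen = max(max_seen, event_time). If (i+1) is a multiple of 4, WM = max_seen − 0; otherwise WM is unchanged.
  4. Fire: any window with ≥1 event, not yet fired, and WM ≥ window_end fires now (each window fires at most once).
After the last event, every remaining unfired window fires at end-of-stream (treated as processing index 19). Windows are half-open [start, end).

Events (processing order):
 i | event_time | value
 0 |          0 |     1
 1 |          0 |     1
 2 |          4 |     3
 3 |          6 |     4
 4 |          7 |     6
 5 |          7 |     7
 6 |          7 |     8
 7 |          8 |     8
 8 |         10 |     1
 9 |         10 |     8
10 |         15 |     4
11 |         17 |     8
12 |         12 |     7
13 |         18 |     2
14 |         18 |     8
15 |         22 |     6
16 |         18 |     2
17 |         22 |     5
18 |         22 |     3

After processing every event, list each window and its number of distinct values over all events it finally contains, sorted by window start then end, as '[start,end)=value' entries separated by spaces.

[0,6)=2 [6,12)=5 [12,18)=2 [18,24)=5

i=0 t=0 v=1: → [0,6); WM=−∞
i=1 t=0 v=1: → [0,6); WM=−∞
i=2 t=4 v=3: → [0,6); WM=−∞
i=3 t=6 v=4: → [6,12); WM=6; [0,6) fires=2
i=4 t=7 v=6: → [6,12); WM=6
i=5 t=7 v=7: → [6,12); WM=6
i=6 t=7 v=8: → [6,12); WM=6
i=7 t=8 v=8: → [6,12); WM=8
i=8 t=10 v=1: → [6,12); WM=8
i=9 t=10 v=8: → [6,12); WM=8
i=10 t=15 v=4: → [12,18); WM=8
i=11 t=17 v=8: → [12,18); WM=17; [6,12) fires=5
i=12 t=12 v=7: DROP (t<17-4); WM=17
i=13 t=18 v=2: → [18,24); WM=17
i=14 t=18 v=8: → [18,24); WM=17
i=15 t=22 v=6: → [18,24); WM=22; [12,18) fires=2
i=16 t=18 v=2: → [18,24); WM=22
i=17 t=22 v=5: → [18,24); WM=22
i=18 t=22 v=3: → [18,24); WM=22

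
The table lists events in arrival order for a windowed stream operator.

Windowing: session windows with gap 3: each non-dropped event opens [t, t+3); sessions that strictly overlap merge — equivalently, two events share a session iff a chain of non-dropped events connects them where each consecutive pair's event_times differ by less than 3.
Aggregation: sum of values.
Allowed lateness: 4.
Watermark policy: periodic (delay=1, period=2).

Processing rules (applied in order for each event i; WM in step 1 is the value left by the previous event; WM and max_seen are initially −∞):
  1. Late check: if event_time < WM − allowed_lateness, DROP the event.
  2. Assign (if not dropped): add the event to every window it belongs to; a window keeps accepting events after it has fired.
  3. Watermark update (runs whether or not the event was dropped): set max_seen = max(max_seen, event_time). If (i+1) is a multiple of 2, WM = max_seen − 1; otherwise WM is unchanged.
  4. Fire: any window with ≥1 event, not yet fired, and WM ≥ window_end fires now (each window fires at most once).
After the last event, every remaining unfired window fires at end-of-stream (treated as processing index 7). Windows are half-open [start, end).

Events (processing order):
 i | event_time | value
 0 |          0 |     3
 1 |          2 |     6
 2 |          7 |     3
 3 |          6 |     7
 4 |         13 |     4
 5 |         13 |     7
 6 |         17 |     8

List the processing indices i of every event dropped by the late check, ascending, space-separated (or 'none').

none

i=0 t=0 v=3: → [0,3); WM=−∞
i=1 t=2 v=6: → [0,5); WM=1
i=2 t=7 v=3: → [7,10); WM=1
i=3 t=6 v=7: → [6,10); WM=6
i=4 t=13 v=4: → [13,16); WM=6
i=5 t=13 v=7: → [13,16); WM=12
i=6 t=17 v=8: → [17,20); WM=12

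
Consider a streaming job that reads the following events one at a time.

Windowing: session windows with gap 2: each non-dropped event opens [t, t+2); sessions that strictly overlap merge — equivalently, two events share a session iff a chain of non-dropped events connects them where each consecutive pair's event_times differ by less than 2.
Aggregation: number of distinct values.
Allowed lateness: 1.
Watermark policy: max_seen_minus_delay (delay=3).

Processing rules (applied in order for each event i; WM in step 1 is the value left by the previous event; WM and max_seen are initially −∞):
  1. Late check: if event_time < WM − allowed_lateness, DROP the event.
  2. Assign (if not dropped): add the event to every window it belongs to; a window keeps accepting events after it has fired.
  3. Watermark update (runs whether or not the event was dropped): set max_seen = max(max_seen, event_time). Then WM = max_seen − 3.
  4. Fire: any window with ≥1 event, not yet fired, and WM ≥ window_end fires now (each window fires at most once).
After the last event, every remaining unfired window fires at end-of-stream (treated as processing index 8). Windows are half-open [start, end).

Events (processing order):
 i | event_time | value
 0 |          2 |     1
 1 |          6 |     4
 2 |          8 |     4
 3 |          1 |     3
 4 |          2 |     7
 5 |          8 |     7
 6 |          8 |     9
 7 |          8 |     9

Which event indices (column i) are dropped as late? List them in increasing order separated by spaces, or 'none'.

i=0 t=2 v=1: → [2,4); WM=-1
i=1 t=6 v=4: → [6,8); WM=3
i=2 t=8 v=4: → [8,10); WM=5
i=3 t=1 v=3: DROP (t<5-1); WM=5
i=4 t=2 v=7: DROP (t<5-1); WM=5
i=5 t=8 v=7: → [8,10); WM=5
i=6 t=8 v=9: → [8,10); WM=5
i=7 t=8 v=9: → [8,10); WM=5

3 4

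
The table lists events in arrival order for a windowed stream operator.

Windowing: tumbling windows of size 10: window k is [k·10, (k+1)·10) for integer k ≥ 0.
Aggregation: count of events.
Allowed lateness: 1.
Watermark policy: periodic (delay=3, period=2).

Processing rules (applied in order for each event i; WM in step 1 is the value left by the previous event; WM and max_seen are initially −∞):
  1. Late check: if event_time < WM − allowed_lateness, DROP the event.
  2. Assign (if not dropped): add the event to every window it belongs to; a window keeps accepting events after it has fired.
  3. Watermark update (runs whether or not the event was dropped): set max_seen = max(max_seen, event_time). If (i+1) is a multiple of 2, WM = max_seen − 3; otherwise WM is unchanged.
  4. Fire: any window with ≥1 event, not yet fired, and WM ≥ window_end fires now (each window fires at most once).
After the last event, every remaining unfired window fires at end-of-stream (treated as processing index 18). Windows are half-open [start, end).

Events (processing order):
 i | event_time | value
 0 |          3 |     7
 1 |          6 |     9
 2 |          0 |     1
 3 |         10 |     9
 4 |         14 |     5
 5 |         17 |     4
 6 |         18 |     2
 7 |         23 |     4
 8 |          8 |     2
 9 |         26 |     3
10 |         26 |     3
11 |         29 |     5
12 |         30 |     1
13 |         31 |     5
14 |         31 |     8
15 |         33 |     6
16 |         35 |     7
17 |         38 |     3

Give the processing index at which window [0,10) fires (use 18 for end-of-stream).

i=0 t=3 v=7: → [0,10); WM=−∞
i=1 t=6 v=9: → [0,10); WM=3
i=2 t=0 v=1: DROP (t<3-1); WM=3
i=3 t=10 v=9: → [10,20); WM=7
i=4 t=14 v=5: → [10,20); WM=7
i=5 t=17 v=4: → [10,20); WM=14; [0,10) fires=2
i=6 t=18 v=2: → [10,20); WM=14
i=7 t=23 v=4: → [20,30); WM=20; [10,20) fires=4
i=8 t=8 v=2: DROP (t<20-1); WM=20
i=9 t=26 v=3: → [20,30); WM=23
i=10 t=26 v=3: → [20,30); WM=23
i=11 t=29 v=5: → [20,30); WM=26
i=12 t=30 v=1: → [30,40); WM=26
i=13 t=31 v=5: → [30,40); WM=28
i=14 t=31 v=8: → [30,40); WM=28
i=15 t=33 v=6: → [30,40); WM=30; [20,30) fires=4
i=16 t=35 v=7: → [30,40); WM=30
i=17 t=38 v=3: → [30,40); WM=35

5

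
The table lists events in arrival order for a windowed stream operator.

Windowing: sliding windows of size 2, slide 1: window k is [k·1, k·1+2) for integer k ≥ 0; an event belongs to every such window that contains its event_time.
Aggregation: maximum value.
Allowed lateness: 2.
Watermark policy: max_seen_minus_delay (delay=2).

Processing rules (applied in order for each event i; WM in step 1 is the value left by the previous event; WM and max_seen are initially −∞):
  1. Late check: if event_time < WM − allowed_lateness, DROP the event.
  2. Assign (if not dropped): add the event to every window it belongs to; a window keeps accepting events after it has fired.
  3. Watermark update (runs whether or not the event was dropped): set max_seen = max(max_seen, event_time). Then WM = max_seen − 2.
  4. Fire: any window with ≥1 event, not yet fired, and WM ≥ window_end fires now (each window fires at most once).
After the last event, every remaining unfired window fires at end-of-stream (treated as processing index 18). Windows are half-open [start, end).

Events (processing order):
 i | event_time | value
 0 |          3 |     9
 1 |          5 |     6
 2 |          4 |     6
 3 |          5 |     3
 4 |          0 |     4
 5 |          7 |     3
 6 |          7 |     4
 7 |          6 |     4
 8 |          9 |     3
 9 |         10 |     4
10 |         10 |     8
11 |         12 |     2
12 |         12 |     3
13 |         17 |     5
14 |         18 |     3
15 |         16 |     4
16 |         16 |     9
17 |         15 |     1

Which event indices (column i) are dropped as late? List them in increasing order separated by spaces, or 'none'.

4

i=0 t=3 v=9: → [3,5),[2,4); WM=1
i=1 t=5 v=6: → [5,7),[4,6); WM=3
i=2 t=4 v=6: → [4,6),[3,5); WM=3
i=3 t=5 v=3: → [5,7),[4,6); WM=3
i=4 t=0 v=4: DROP (t<3-2); WM=3
i=5 t=7 v=3: → [7,9),[6,8); WM=5; [2,4) fires=9 [3,5) fires=9
i=6 t=7 v=4: → [7,9),[6,8); WM=5
i=7 t=6 v=4: → [6,8),[5,7); WM=5
i=8 t=9 v=3: → [9,11),[8,10); WM=7; [4,6) fires=6 [5,7) fires=6
i=9 t=10 v=4: → [10,12),[9,11); WM=8; [6,8) fires=4
i=10 t=10 v=8: → [10,12),[9,11); WM=8
i=11 t=12 v=2: → [12,14),[11,13); WM=10; [7,9) fires=4 [8,10) fires=3
i=12 t=12 v=3: → [12,14),[11,13); WM=10
i=13 t=17 v=5: → [17,19),[16,18); WM=15; [9,11) fires=8 [10,12) fires=8 [11,13) fires=3 [12,14) fires=3
i=14 t=18 v=3: → [18,20),[17,19); WM=16
i=15 t=16 v=4: → [16,18),[15,17); WM=16
i=16 t=16 v=9: → [16,18),[15,17); WM=16
i=17 t=15 v=1: → [15,17),[14,16); WM=16; [14,16) fires=1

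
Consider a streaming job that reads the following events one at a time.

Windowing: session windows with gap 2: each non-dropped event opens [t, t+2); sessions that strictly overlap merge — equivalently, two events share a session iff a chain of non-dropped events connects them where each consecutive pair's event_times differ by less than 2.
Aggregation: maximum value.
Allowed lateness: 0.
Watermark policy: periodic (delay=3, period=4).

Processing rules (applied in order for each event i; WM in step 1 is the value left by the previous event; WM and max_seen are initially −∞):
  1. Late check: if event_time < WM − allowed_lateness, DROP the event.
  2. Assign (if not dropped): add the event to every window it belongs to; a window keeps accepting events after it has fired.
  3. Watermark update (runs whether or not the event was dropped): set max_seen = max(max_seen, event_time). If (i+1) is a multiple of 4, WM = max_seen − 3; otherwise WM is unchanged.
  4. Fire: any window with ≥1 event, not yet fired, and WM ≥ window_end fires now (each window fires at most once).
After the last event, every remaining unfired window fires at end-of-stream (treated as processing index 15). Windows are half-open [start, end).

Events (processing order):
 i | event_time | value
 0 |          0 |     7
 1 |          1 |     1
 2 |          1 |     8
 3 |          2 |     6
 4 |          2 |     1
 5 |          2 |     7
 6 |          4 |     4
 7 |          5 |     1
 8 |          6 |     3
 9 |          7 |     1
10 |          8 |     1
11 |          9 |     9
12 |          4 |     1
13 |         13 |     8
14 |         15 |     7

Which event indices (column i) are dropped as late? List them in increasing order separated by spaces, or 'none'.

i=0 t=0 v=7: → [0,2); WM=−∞
i=1 t=1 v=1: → [0,3); WM=−∞
i=2 t=1 v=8: → [0,3); WM=−∞
i=3 t=2 v=6: → [0,4); WM=-1
i=4 t=2 v=1: → [0,4); WM=-1
i=5 t=2 v=7: → [0,4); WM=-1
i=6 t=4 v=4: → [4,6); WM=-1
i=7 t=5 v=1: → [4,7); WM=2
i=8 t=6 v=3: → [4,8); WM=2
i=9 t=7 v=1: → [4,9); WM=2
i=10 t=8 v=1: → [4,10); WM=2
i=11 t=9 v=9: → [4,11); WM=6
i=12 t=4 v=1: DROP (t<6-0); WM=6
i=13 t=13 v=8: → [13,15); WM=6
i=14 t=15 v=7: → [15,17); WM=6

12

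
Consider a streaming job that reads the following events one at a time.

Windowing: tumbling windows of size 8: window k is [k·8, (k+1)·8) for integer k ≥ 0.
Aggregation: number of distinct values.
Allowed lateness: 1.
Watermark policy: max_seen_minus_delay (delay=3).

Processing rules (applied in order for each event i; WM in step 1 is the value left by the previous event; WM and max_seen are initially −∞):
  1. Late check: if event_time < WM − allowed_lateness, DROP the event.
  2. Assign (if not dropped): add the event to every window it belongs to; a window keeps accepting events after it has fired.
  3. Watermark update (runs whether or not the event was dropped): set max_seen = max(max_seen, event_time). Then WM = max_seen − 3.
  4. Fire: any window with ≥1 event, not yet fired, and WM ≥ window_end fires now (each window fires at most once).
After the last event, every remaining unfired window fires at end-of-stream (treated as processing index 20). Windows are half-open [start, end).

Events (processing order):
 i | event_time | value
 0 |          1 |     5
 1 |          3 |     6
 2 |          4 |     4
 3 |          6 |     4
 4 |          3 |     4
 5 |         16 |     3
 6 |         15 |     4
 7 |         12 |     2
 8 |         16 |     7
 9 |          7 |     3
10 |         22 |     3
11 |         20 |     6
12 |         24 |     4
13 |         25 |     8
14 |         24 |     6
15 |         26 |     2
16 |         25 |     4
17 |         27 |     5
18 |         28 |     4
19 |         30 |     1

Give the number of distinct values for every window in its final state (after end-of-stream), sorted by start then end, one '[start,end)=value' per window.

[0,8)=3 [8,16)=2 [16,24)=3 [24,32)=6

i=0 t=1 v=5: → [0,8); WM=-2
i=1 t=3 v=6: → [0,8); WM=0
i=2 t=4 v=4: → [0,8); WM=1
i=3 t=6 v=4: → [0,8); WM=3
i=4 t=3 v=4: → [0,8); WM=3
i=5 t=16 v=3: → [16,24); WM=13; [0,8) fires=3
i=6 t=15 v=4: → [8,16); WM=13
i=7 t=12 v=2: → [8,16); WM=13
i=8 t=16 v=7: → [16,24); WM=13
i=9 t=7 v=3: DROP (t<13-1); WM=13
i=10 t=22 v=3: → [16,24); WM=19; [8,16) fires=2
i=11 t=20 v=6: → [16,24); WM=19
i=12 t=24 v=4: → [24,32); WM=21
i=13 t=25 v=8: → [24,32); WM=22
i=14 t=24 v=6: → [24,32); WM=22
i=15 t=26 v=2: → [24,32); WM=23
i=16 t=25 v=4: → [24,32); WM=23
i=17 t=27 v=5: → [24,32); WM=24; [16,24) fires=3
i=18 t=28 v=4: → [24,32); WM=25
i=19 t=30 v=1: → [24,32); WM=27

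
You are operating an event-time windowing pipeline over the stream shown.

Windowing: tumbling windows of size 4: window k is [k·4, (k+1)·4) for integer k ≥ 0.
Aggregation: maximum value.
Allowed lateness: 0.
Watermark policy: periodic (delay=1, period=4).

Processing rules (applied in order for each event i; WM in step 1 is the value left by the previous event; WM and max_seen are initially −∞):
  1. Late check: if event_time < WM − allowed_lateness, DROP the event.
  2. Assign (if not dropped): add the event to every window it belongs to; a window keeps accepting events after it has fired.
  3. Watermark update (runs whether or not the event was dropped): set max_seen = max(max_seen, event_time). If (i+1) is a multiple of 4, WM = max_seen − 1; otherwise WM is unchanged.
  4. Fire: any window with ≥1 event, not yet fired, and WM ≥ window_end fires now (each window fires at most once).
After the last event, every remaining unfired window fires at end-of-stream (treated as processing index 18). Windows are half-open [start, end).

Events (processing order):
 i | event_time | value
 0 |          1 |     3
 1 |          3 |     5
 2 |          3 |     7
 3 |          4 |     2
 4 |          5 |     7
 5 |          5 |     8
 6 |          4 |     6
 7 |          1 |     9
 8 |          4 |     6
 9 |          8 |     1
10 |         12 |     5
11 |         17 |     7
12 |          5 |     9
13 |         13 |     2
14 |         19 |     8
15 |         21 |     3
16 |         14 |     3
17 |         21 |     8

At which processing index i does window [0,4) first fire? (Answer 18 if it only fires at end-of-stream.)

i=0 t=1 v=3: → [0,4); WM=−∞
i=1 t=3 v=5: → [0,4); WM=−∞
i=2 t=3 v=7: → [0,4); WM=−∞
i=3 t=4 v=2: → [4,8); WM=3
i=4 t=5 v=7: → [4,8); WM=3
i=5 t=5 v=8: → [4,8); WM=3
i=6 t=4 v=6: → [4,8); WM=3
i=7 t=1 v=9: DROP (t<3-0); WM=4; [0,4) fires=7
i=8 t=4 v=6: → [4,8); WM=4
i=9 t=8 v=1: → [8,12); WM=4
i=10 t=12 v=5: → [12,16); WM=4
i=11 t=17 v=7: → [16,20); WM=16; [4,8) fires=8 [8,12) fires=1 [12,16) fires=5
i=12 t=5 v=9: DROP (t<16-0); WM=16
i=13 t=13 v=2: DROP (t<16-0); WM=16
i=14 t=19 v=8: → [16,20); WM=16
i=15 t=21 v=3: → [20,24); WM=20; [16,20) fires=8
i=16 t=14 v=3: DROP (t<20-0); WM=20
i=17 t=21 v=8: → [20,24); WM=20

7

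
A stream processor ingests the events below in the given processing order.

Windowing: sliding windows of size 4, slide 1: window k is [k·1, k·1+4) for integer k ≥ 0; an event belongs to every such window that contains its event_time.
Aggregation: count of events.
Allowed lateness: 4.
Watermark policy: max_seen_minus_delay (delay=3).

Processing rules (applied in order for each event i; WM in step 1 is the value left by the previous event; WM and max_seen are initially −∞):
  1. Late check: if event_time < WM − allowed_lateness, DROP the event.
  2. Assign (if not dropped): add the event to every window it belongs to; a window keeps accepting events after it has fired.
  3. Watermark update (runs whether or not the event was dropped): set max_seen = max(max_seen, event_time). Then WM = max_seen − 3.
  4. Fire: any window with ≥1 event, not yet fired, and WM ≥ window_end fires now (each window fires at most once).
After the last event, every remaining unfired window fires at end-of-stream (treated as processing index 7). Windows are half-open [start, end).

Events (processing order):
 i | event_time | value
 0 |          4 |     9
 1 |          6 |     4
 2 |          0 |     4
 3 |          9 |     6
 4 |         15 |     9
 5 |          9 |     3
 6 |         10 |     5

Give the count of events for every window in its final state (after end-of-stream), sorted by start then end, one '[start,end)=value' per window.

[0,4)=1 [1,5)=1 [2,6)=1 [3,7)=2 [4,8)=2 [5,9)=1 [6,10)=3 [7,11)=3 [8,12)=3 [9,13)=3 [10,14)=1 [12,16)=1 [13,17)=1 [14,18)=1 [15,19)=1

i=0 t=4 v=9: → [4,8),[3,7),[2,6),[1,5); WM=1
i=1 t=6 v=4: → [6,10),[5,9),[4,8),[3,7); WM=3
i=2 t=0 v=4: → [0,4); WM=3
i=3 t=9 v=6: → [9,13),[8,12),[7,11),[6,10); WM=6; [0,4) fires=1 [1,5) fires=1 [2,6) fires=1
i=4 t=15 v=9: → [15,19),[14,18),[13,17),[12,16); WM=12; [3,7) fires=2 [4,8) fires=2 [5,9) fires=1 [6,10) fires=2 [7,11) fires=1 [8,12) fires=1
i=5 t=9 v=3: → [9,13),[8,12),[7,11),[6,10); WM=12
i=6 t=10 v=5: → [10,14),[9,13),[8,12),[7,11); WM=12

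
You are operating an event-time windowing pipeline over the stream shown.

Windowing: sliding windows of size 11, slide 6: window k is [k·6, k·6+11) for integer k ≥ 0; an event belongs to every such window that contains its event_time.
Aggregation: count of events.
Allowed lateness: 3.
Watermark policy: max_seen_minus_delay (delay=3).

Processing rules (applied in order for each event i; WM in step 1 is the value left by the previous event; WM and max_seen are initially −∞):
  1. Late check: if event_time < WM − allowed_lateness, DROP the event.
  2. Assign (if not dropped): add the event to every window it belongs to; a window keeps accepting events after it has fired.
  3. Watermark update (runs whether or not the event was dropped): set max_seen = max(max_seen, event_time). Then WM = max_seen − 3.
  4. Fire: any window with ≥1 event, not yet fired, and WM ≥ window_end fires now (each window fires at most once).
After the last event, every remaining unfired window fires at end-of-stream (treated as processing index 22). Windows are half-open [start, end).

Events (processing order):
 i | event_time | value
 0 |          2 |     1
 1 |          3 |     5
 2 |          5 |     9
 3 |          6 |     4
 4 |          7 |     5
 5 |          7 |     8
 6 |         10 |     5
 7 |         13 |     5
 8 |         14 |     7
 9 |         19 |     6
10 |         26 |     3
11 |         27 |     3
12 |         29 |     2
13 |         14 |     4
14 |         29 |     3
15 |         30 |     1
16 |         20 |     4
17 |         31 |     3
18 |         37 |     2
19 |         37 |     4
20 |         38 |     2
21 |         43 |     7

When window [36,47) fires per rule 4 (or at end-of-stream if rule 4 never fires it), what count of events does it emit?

i=0 t=2 v=1: → [0,11); WM=-1
i=1 t=3 v=5: → [0,11); WM=0
i=2 t=5 v=9: → [0,11); WM=2
i=3 t=6 v=4: → [6,17),[0,11); WM=3
i=4 t=7 v=5: → [6,17),[0,11); WM=4
i=5 t=7 v=8: → [6,17),[0,11); WM=4
i=6 t=10 v=5: → [6,17),[0,11); WM=7
i=7 t=13 v=5: → [12,23),[6,17); WM=10
i=8 t=14 v=7: → [12,23),[6,17); WM=11; [0,11) fires=7
i=9 t=19 v=6: → [18,29),[12,23); WM=16
i=10 t=26 v=3: → [24,35),[18,29); WM=23; [6,17) fires=6 [12,23) fires=3
i=11 t=27 v=3: → [24,35),[18,29); WM=24
i=12 t=29 v=2: → [24,35); WM=26
i=13 t=14 v=4: DROP (t<26-3); WM=26
i=14 t=29 v=3: → [24,35); WM=26
i=15 t=30 v=1: → [30,41),[24,35); WM=27
i=16 t=20 v=4: DROP (t<27-3); WM=27
i=17 t=31 v=3: → [30,41),[24,35); WM=28
i=18 t=37 v=2: → [36,47),[30,41); WM=34; [18,29) fires=3
i=19 t=37 v=4: → [36,47),[30,41); WM=34
i=20 t=38 v=2: → [36,47),[30,41); WM=35; [24,35) fires=6
i=21 t=43 v=7: → [42,53),[36,47); WM=40

4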